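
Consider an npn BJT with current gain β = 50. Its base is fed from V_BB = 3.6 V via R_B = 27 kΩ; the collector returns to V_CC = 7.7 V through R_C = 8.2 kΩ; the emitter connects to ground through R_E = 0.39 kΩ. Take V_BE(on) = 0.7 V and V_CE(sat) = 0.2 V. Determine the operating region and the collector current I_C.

saturation; I_C ≈ 0.87 mA

Assume active: I_B = (3.6 − 0.7)/(27 + 51×0.39) = 0.0618 mA, I_C = β·I_B = 3.09 mA.
Then V_CE = 7.7 − 3.09×8.2 − 3.15×0.39 = -18.9 V < 0.2 V — the active assumption fails.
Re-solve with V_CE = 0.2 V. KCL at the emitter: V_E/R_E = (V_BB−0.7−V_E)/R_B + (V_CC−0.2−V_E)/R_C, giving V_E = 0.375 V.
I_C = (V_CC − 0.2 − V_E)/R_C = (7.5 − 0.375)/8.2 = 0.869 mA.
Check: I_B = (2.9 − 0.375)/27 = 0.0935 mA, and β·I_B = 4.68 mA > I_C, confirming saturation.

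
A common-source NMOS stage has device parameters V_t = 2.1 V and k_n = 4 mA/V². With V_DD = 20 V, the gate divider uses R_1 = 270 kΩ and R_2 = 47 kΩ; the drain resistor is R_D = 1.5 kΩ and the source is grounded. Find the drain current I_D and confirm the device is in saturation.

I_D ≈ 1.5 mA

V_G = V_DD·R_2/(R_1+R_2) = 20×47/317 = 2.97 V. With the source grounded, V_GS = V_G = 2.97 V.
Assume saturation: I_D = (k_n/2)(V_GS − V_t)² = (4/2)×(2.97 − 2.1)² = 2×0.865² = 1.5 mA.
V_DS = V_DD − I_D·R_D = 20 − 1.5×1.5 = 17.8 V.
Saturation requires V_DS ≥ V_GS − V_t = 0.865 V; 17.8 ≥ 0.865 ✓.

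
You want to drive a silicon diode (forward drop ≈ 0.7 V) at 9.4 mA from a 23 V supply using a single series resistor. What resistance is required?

R ≈ 2.4 kΩ

The resistor drops V_S − V_D = 23 − 0.7 = 22.3 V at 9.4 mA.
R = 22.3 V / 9.4 mA = 2.37 kΩ.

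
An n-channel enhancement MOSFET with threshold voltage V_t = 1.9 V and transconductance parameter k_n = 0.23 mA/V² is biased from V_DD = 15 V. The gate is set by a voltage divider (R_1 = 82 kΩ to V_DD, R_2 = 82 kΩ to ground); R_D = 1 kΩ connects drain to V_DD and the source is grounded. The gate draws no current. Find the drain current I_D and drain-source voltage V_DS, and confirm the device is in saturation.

I_D ≈ 3.6 mA, V_DS ≈ 11 V

V_G = V_DD·R_2/(R_1+R_2) = 15×82/164 = 7.5 V. With the source grounded, V_GS = V_G = 7.5 V.
Assume saturation: I_D = (k_n/2)(V_GS − V_t)² = (0.23/2)×(7.5 − 1.9)² = 0.115×5.6² = 3.61 mA.
V_DS = V_DD − I_D·R_D = 15 − 3.61×1 = 11.4 V.
Saturation requires V_DS ≥ V_GS − V_t = 5.6 V; 11.4 ≥ 5.6 ✓.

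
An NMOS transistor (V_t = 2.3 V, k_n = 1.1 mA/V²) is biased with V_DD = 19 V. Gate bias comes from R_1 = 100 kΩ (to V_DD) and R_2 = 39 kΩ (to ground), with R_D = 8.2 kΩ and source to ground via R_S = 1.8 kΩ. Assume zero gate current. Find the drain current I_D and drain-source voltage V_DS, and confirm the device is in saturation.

V_G = V_DD·R_2/(R_1+R_2) = 19×39/139 = 5.33 V.
Assume saturation: I_D = (k_n/2)(V_GS − V_t)² with V_GS = V_G − I_D·R_S = 5.33 − 1.8·I_D.
Substituting gives 1.78·I_D² − 7·I_D + 5.05 = 0, with roots I_D = 0.953 or 2.98 mA.
The root I_D = 2.98 mA gives V_GS = -0.0262 V ≤ V_t, so take I_D = 0.953 mA.
Then V_GS = 3.62 V and V_DS = V_DD − I_D(R_D+R_S) = 19 − 0.953×10 = 9.47 V.
Saturation requires V_DS ≥ V_GS − V_t = 1.32 V; 9.47 ≥ 1.32 ✓.

I_D ≈ 0.95 mA, V_DS ≈ 9.5 V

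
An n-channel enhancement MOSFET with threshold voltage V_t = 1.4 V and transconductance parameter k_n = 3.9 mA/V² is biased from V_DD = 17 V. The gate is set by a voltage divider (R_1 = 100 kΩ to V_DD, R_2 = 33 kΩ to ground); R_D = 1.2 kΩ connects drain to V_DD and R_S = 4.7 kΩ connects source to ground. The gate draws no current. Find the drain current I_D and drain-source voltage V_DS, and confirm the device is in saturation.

I_D ≈ 0.49 mA, V_DS ≈ 14 V

V_G = V_DD·R_2/(R_1+R_2) = 17×33/133 = 4.22 V.
Assume saturation: I_D = (k_n/2)(V_GS − V_t)² with V_GS = V_G − I_D·R_S = 4.22 − 4.7·I_D.
Substituting gives 43.1·I_D² − 52.7·I_D + 15.5 = 0, with roots I_D = 0.493 or 0.73 mA.
The root I_D = 0.73 mA gives V_GS = 0.788 V ≤ V_t, so take I_D = 0.493 mA.
Then V_GS = 1.9 V and V_DS = V_DD − I_D(R_D+R_S) = 17 − 0.493×5.9 = 14.1 V.
Saturation requires V_DS ≥ V_GS − V_t = 0.503 V; 14.1 ≥ 0.503 ✓.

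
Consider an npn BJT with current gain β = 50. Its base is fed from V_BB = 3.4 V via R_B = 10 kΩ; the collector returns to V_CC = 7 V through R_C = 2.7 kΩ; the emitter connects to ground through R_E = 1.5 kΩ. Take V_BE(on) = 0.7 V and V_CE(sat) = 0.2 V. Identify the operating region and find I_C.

Assume active. Base-emitter loop: I_B = (V_BB − V_BE)/(R_B + (β+1)R_E) = (3.4 − 0.7)/(10 + 51×1.5) = 0.0312 mA.
I_C = β·I_B = 50×0.0312 = 1.56 mA.
V_CE = V_CC − I_C·R_C − I_E·R_E = 7 − 1.56×2.7 − 1.59×1.5 = 0.398 V > V_CE(sat), so the active-region assumption holds.

active; I_C ≈ 1.6 mA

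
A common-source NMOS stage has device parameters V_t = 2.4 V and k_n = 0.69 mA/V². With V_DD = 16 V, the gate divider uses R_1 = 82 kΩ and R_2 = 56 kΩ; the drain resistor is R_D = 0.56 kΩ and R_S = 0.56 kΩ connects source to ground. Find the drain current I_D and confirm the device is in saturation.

V_G = V_DD·R_2/(R_1+R_2) = 16×56/138 = 6.49 V.
Assume saturation: I_D = (k_n/2)(V_GS − V_t)² with V_GS = V_G − I_D·R_S = 6.49 − 0.56·I_D.
Substituting gives 0.108·I_D² − 2.58·I_D + 5.78 = 0, with roots I_D = 2.5 or 21.4 mA.
The root I_D = 21.4 mA gives V_GS = -5.47 V ≤ V_t, so take I_D = 2.5 mA.
Then V_GS = 5.09 V and V_DS = V_DD − I_D(R_D+R_S) = 16 − 2.5×1.12 = 13.2 V.
Saturation requires V_DS ≥ V_GS − V_t = 2.69 V; 13.2 ≥ 2.69 ✓.

I_D ≈ 2.5 mA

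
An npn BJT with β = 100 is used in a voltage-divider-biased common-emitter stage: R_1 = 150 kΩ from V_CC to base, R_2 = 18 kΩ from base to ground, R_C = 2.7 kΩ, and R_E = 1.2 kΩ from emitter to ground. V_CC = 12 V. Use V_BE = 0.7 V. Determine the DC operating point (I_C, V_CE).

I_C ≈ 0.43 mA, V_CE ≈ 10 V

Thevenize the base divider: V_Th = V_CC·R_2/(R_1+R_2) = 12×18/168 = 1.29 V, R_Th = R_1‖R_2 = 16.1 kΩ.
Base-emitter loop: V_Th = I_B·R_Th + V_BE + (β+1)I_B·R_E, so I_B = (1.29 − 0.7) / (16.1 + 101×1.2) = 0.00427 mA.
I_C = β·I_B = 100×0.00427 = 0.427 mA, and I_E = (β+1)I_B = 0.431 mA.
V_CE = V_CC − I_C·R_C − I_E·R_E = 12 − 0.427×2.7 − 0.431×1.2 = 10.3 V.
V_CE = 10.3 V > 0.2 V confirms active-region operation.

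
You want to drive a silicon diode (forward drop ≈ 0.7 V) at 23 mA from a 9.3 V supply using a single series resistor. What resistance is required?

The resistor drops V_S − V_D = 9.3 − 0.7 = 8.6 V at 23 mA.
R = 8.6 V / 23 mA = 0.374 kΩ.

R ≈ 0.37 kΩ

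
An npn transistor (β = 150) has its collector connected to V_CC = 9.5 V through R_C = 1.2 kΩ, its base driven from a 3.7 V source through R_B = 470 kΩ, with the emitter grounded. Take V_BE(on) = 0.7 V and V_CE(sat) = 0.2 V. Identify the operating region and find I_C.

Assume active. Base-emitter loop: I_B = (V_BB − V_BE)/R_B = (3.7 − 0.7)/470 = 0.00638 mA.
I_C = β·I_B = 150×0.00638 = 0.957 mA.
V_CE = V_CC − I_C·R_C = 9.5 − 0.957×1.2 = 8.35 V > V_CE(sat), so the active-region assumption holds.

active; I_C ≈ 0.96 mA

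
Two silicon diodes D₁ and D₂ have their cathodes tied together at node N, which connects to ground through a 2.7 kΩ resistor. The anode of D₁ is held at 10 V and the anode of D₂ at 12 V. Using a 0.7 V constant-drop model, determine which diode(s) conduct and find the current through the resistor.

Assume both conduct. Then node N would need to be at both 10−0.7 = 9.3 V and 12−0.7 = 11.3 V, which is impossible.
Assume only D₂ conducts: V_N = 12 − 0.7 = 11.3 V, so I_R = 11.3/2.7 = 4.19 mA.
Check D₁: its anode-to-cathode voltage is 10 − 11.3 = -1.3 V < 0.7 V, so it is off. The assumption is consistent.

Only D₂ conducts; I_R ≈ 4.2 mA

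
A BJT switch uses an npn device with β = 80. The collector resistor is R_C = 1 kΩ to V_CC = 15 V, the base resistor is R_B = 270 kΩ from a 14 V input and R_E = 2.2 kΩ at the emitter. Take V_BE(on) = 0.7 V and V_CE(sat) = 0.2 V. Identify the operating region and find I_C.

active; I_C ≈ 2.4 mA

Assume active. Base-emitter loop: I_B = (V_BB − V_BE)/(R_B + (β+1)R_E) = (14 − 0.7)/(270 + 81×2.2) = 0.0297 mA.
I_C = β·I_B = 80×0.0297 = 2.37 mA.
V_CE = V_CC − I_C·R_C − I_E·R_E = 15 − 2.37×1 − 2.4×2.2 = 7.34 V > V_CE(sat), so the active-region assumption holds.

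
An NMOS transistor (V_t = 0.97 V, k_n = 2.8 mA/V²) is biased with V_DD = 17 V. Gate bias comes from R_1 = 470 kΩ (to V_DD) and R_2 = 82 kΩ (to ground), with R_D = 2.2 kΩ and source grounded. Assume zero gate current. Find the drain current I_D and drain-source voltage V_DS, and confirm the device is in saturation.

I_D ≈ 3.4 mA, V_DS ≈ 9.5 V

V_G = V_DD·R_2/(R_1+R_2) = 17×82/552 = 2.53 V. With the source grounded, V_GS = V_G = 2.53 V.
Assume saturation: I_D = (k_n/2)(V_GS − V_t)² = (2.8/2)×(2.53 − 0.97)² = 1.4×1.56² = 3.39 mA.
V_DS = V_DD − I_D·R_D = 17 − 3.39×2.2 = 9.55 V.
Saturation requires V_DS ≥ V_GS − V_t = 1.56 V; 9.55 ≥ 1.56 ✓.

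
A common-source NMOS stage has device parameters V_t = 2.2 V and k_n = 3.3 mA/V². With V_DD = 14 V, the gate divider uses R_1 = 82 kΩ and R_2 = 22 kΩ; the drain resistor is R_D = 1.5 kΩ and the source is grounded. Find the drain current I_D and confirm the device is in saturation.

I_D ≈ 0.96 mA

V_G = V_DD·R_2/(R_1+R_2) = 14×22/104 = 2.96 V. With the source grounded, V_GS = V_G = 2.96 V.
Assume saturation: I_D = (k_n/2)(V_GS − V_t)² = (3.3/2)×(2.96 − 2.2)² = 1.65×0.762² = 0.957 mA.
V_DS = V_DD − I_D·R_D = 14 − 0.957×1.5 = 12.6 V.
Saturation requires V_DS ≥ V_GS − V_t = 0.762 V; 12.6 ≥ 0.762 ✓.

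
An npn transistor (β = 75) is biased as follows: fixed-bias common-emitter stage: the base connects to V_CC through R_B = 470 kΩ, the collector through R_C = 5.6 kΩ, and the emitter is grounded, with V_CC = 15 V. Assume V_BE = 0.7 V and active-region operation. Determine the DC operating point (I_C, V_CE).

I_C ≈ 2.3 mA, V_CE ≈ 2.2 V

Base loop: V_CC = I_B·R_B + V_BE, so I_B = (15 − 0.7)/470 kΩ = 0.0304 mA.
In the active region I_C = β·I_B = 75 × 0.0304 = 2.28 mA.
Collector loop: V_CE = V_CC − I_C·R_C = 15 − 2.28×5.6 = 2.22 V.
Since V_CE = 2.22 V > V_CE(sat) ≈ 0.2 V, the transistor is in the active region as assumed.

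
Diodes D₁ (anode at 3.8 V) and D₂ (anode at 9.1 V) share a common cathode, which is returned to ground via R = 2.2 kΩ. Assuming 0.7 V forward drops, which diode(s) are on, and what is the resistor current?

Assume both conduct. Then node N would need to be at both 3.8−0.7 = 3.1 V and 9.1−0.7 = 8.4 V, which is impossible.
Assume only D₂ conducts: V_N = 9.1 − 0.7 = 8.4 V, so I_R = 8.4/2.2 = 3.82 mA.
Check D₁: its anode-to-cathode voltage is 3.8 − 8.4 = -4.6 V < 0.7 V, so it is off. The assumption is consistent.

Only D₂ conducts; I_R ≈ 3.8 mA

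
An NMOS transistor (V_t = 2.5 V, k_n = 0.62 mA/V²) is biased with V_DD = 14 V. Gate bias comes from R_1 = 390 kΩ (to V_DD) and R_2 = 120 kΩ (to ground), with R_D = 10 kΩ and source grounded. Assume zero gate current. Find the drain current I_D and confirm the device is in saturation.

V_G = V_DD·R_2/(R_1+R_2) = 14×120/510 = 3.29 V. With the source grounded, V_GS = V_G = 3.29 V.
Assume saturation: I_D = (k_n/2)(V_GS − V_t)² = (0.62/2)×(3.29 − 2.5)² = 0.31×0.794² = 0.195 mA.
V_DS = V_DD − I_D·R_D = 14 − 0.195×10 = 12 V.
Saturation requires V_DS ≥ V_GS − V_t = 0.794 V; 12 ≥ 0.794 ✓.

I_D ≈ 0.2 mA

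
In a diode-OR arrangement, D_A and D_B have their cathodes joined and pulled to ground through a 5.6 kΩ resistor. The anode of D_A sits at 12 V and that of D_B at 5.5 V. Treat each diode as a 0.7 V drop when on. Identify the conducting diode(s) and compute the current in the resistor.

Only D_A conducts; I_R ≈ 2 mA

Assume both conduct. Then node N would need to be at both 12−0.7 = 11.3 V and 5.5−0.7 = 4.8 V, which is impossible.
Assume only D_A conducts: V_N = 12 − 0.7 = 11.3 V, so I_R = 11.3/5.6 = 2.02 mA.
Check D_B: its anode-to-cathode voltage is 5.5 − 11.3 = -5.8 V < 0.7 V, so it is off. The assumption is consistent.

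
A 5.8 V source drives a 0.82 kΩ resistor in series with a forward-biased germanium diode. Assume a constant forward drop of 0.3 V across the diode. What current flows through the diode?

I ≈ 6.7 mA

KVL around the loop: 5.8 = V_D + I·R = 0.3 + I × 0.82 kΩ.
So I = (5.8 − 0.3) / 0.82 kΩ = 5.5 / 0.82 = 6.71 mA.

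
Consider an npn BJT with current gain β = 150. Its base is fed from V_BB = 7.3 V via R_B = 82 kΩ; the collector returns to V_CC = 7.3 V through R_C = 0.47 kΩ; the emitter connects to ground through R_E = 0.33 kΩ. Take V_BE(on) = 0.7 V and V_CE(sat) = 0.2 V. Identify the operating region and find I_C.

active; I_C ≈ 7.5 mA

Assume active. Base-emitter loop: I_B = (V_BB − V_BE)/(R_B + (β+1)R_E) = (7.3 − 0.7)/(82 + 151×0.33) = 0.0501 mA.
I_C = β·I_B = 150×0.0501 = 7.51 mA.
V_CE = V_CC − I_C·R_C − I_E·R_E = 7.3 − 7.51×0.47 − 7.56×0.33 = 1.28 V > V_CE(sat), so the active-region assumption holds.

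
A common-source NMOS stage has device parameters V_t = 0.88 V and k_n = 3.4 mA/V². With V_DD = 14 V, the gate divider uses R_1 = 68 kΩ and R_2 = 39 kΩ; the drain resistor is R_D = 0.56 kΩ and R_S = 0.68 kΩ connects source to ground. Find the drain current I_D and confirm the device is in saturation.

V_G = V_DD·R_2/(R_1+R_2) = 14×39/107 = 5.1 V.
Assume saturation: I_D = (k_n/2)(V_GS − V_t)² with V_GS = V_G − I_D·R_S = 5.1 − 0.68·I_D.
Substituting gives 0.786·I_D² − 10.8·I_D + 30.3 = 0, with roots I_D = 3.96 or 9.73 mA.
The root I_D = 9.73 mA gives V_GS = -1.51 V ≤ V_t, so take I_D = 3.96 mA.
Then V_GS = 2.41 V and V_DS = V_DD − I_D(R_D+R_S) = 14 − 3.96×1.24 = 9.08 V.
Saturation requires V_DS ≥ V_GS − V_t = 1.53 V; 9.08 ≥ 1.53 ✓.

I_D ≈ 4 mA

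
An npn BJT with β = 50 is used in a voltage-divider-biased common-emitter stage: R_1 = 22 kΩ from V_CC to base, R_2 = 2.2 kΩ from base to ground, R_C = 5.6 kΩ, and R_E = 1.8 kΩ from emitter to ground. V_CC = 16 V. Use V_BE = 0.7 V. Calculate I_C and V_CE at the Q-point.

Thevenize the base divider: V_Th = V_CC·R_2/(R_1+R_2) = 16×2.2/24.2 = 1.45 V, R_Th = R_1‖R_2 = 2 kΩ.
Base-emitter loop: V_Th = I_B·R_Th + V_BE + (β+1)I_B·R_E, so I_B = (1.45 − 0.7) / (2 + 51×1.8) = 0.00804 mA.
I_C = β·I_B = 50×0.00804 = 0.402 mA, and I_E = (β+1)I_B = 0.41 mA.
V_CE = V_CC − I_C·R_C − I_E·R_E = 16 − 0.402×5.6 − 0.41×1.8 = 13 V.
V_CE = 13 V > 0.2 V confirms active-region operation.

I_C ≈ 0.4 mA, V_CE ≈ 13 V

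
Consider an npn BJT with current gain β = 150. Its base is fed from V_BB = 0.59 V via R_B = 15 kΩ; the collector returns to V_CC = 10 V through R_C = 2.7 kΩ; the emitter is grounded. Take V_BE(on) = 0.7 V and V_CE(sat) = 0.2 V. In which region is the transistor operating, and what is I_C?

cutoff; I_C ≈ 0

V_BB = 0.59 V ≤ V_BE(on) = 0.7 V, so the base-emitter junction is not forward biased.
The transistor is in cutoff: I_B = I_C = 0.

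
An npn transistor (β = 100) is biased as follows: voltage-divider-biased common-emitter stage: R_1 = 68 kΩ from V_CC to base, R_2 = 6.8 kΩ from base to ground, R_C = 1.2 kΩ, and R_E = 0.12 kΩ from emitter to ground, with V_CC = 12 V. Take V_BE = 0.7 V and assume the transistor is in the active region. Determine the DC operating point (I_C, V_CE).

Thevenize the base divider: V_Th = V_CC·R_2/(R_1+R_2) = 12×6.8/74.8 = 1.09 V, R_Th = R_1‖R_2 = 6.18 kΩ.
Base-emitter loop: V_Th = I_B·R_Th + V_BE + (β+1)I_B·R_E, so I_B = (1.09 − 0.7) / (6.18 + 101×0.12) = 0.0214 mA.
I_C = β·I_B = 100×0.0214 = 2.14 mA, and I_E = (β+1)I_B = 2.16 mA.
V_CE = V_CC − I_C·R_C − I_E·R_E = 12 − 2.14×1.2 − 2.16×0.12 = 9.18 V.
V_CE = 9.18 V > 0.2 V confirms active-region operation.

I_C ≈ 2.1 mA, V_CE ≈ 9.2 V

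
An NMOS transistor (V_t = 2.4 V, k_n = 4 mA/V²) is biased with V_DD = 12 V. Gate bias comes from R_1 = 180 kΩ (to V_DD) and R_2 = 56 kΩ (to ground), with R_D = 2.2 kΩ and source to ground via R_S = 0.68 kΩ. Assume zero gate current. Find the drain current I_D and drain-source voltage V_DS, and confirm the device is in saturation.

I_D ≈ 0.2 mA, V_DS ≈ 11 V

V_G = V_DD·R_2/(R_1+R_2) = 12×56/236 = 2.85 V.
Assume saturation: I_D = (k_n/2)(V_GS − V_t)² with V_GS = V_G − I_D·R_S = 2.85 − 0.68·I_D.
Substituting gives 0.925·I_D² − 2.22·I_D + 0.4 = 0, with roots I_D = 0.197 or 2.2 mA.
The root I_D = 2.2 mA gives V_GS = 1.35 V ≤ V_t, so take I_D = 0.197 mA.
Then V_GS = 2.71 V and V_DS = V_DD − I_D(R_D+R_S) = 12 − 0.197×2.88 = 11.4 V.
Saturation requires V_DS ≥ V_GS − V_t = 0.314 V; 11.4 ≥ 0.314 ✓.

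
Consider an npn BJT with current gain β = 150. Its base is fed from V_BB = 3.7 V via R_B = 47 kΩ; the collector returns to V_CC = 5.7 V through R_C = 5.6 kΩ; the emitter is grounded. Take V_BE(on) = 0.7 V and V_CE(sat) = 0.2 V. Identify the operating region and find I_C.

saturation; I_C ≈ 0.98 mA

Assume active: I_B = (3.7 − 0.7)/47 = 0.0638 mA, giving I_C = β·I_B = 9.57 mA.
But then V_CE = 5.7 − 9.57×5.6 = -47.9 V < V_CE(sat) = 0.2 V — impossible in the active region.
So the transistor is saturated. With V_CE = 0.2 V, I_C = (V_CC − 0.2)/R_C = 5.5/5.6 = 0.982 mA.
Check: β·I_B = 9.57 mA > I_C = 0.982 mA, confirming saturation.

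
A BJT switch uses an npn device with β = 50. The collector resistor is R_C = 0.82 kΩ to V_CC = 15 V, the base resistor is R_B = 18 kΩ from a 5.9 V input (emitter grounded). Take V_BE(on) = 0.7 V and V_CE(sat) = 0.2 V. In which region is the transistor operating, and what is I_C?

Assume active. Base-emitter loop: I_B = (V_BB − V_BE)/R_B = (5.9 − 0.7)/18 = 0.289 mA.
I_C = β·I_B = 50×0.289 = 14.4 mA.
V_CE = V_CC − I_C·R_C = 15 − 14.4×0.82 = 3.16 V > V_CE(sat), so the active-region assumption holds.

active; I_C ≈ 14 mA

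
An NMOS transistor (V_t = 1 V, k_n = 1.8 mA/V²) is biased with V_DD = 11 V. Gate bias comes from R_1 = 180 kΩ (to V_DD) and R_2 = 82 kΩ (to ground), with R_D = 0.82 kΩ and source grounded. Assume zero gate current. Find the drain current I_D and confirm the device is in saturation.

I_D ≈ 5.4 mA

V_G = V_DD·R_2/(R_1+R_2) = 11×82/262 = 3.44 V. With the source grounded, V_GS = V_G = 3.44 V.
Assume saturation: I_D = (k_n/2)(V_GS − V_t)² = (1.8/2)×(3.44 − 1)² = 0.9×2.44² = 5.37 mA.
V_DS = V_DD − I_D·R_D = 11 − 5.37×0.82 = 6.6 V.
Saturation requires V_DS ≥ V_GS − V_t = 2.44 V; 6.6 ≥ 2.44 ✓.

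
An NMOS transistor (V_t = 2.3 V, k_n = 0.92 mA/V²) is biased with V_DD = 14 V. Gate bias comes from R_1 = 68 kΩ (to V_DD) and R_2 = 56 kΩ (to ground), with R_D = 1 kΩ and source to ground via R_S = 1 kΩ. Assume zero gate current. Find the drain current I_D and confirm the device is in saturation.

I_D ≈ 2 mA

V_G = V_DD·R_2/(R_1+R_2) = 14×56/124 = 6.32 V.
Assume saturation: I_D = (k_n/2)(V_GS − V_t)² with V_GS = V_G − I_D·R_S = 6.32 − 1·I_D.
Substituting gives 0.46·I_D² − 4.7·I_D + 7.44 = 0, with roots I_D = 1.96 or 8.26 mA.
The root I_D = 8.26 mA gives V_GS = -1.94 V ≤ V_t, so take I_D = 1.96 mA.
Then V_GS = 4.36 V and V_DS = V_DD − I_D(R_D+R_S) = 14 − 1.96×2 = 10.1 V.
Saturation requires V_DS ≥ V_GS − V_t = 2.06 V; 10.1 ≥ 2.06 ✓.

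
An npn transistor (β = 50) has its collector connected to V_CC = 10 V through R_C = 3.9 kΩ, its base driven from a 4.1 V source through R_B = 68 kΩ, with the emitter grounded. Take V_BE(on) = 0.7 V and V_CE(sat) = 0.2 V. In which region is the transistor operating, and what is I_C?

active; I_C ≈ 2.5 mA

Assume active. Base-emitter loop: I_B = (V_BB − V_BE)/R_B = (4.1 − 0.7)/68 = 0.05 mA.
I_C = β·I_B = 50×0.05 = 2.5 mA.
V_CE = V_CC − I_C·R_C = 10 − 2.5×3.9 = 0.25 V > V_CE(sat), so the active-region assumption holds.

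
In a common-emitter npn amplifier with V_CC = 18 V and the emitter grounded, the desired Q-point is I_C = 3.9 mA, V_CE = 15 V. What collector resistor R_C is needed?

R_C ≈ 0.77 kΩ

Collector loop: V_CC = I_C·R_C + V_CE.
R_C = (V_CC − V_CE)/I_C = (18 − 15)/3.9 = 0.769 kΩ.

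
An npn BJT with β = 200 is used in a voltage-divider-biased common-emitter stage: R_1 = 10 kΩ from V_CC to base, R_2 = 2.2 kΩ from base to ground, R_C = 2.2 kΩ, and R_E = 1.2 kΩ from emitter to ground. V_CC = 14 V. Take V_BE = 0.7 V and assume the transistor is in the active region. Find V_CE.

V_CE ≈ 8.9 V

Thevenize the base divider: V_Th = V_CC·R_2/(R_1+R_2) = 14×2.2/12.2 = 2.52 V, R_Th = R_1‖R_2 = 1.8 kΩ.
Base-emitter loop: V_Th = I_B·R_Th + V_BE + (β+1)I_B·R_E, so I_B = (2.52 − 0.7) / (1.8 + 201×1.2) = 0.00751 mA.
I_C = β·I_B = 200×0.00751 = 1.5 mA, and I_E = (β+1)I_B = 1.51 mA.
V_CE = V_CC − I_C·R_C − I_E·R_E = 14 − 1.5×2.2 − 1.51×1.2 = 8.89 V.
V_CE = 8.89 V > 0.2 V confirms active-region operation.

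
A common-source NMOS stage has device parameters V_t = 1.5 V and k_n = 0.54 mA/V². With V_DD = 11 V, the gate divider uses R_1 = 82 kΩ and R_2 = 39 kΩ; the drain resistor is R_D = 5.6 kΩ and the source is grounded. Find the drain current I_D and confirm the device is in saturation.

V_G = V_DD·R_2/(R_1+R_2) = 11×39/121 = 3.55 V. With the source grounded, V_GS = V_G = 3.55 V.
Assume saturation: I_D = (k_n/2)(V_GS − V_t)² = (0.54/2)×(3.55 − 1.5)² = 0.27×2.05² = 1.13 mA.
V_DS = V_DD − I_D·R_D = 11 − 1.13×5.6 = 4.67 V.
Saturation requires V_DS ≥ V_GS − V_t = 2.05 V; 4.67 ≥ 2.05 ✓.

I_D ≈ 1.1 mA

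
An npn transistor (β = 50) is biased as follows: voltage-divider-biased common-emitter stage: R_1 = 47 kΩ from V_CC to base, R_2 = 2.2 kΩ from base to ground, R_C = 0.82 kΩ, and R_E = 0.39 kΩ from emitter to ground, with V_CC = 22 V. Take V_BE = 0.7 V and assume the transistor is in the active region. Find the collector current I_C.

I_C ≈ 0.65 mA

Thevenize the base divider: V_Th = V_CC·R_2/(R_1+R_2) = 22×2.2/49.2 = 0.984 V, R_Th = R_1‖R_2 = 2.1 kΩ.
Base-emitter loop: V_Th = I_B·R_Th + V_BE + (β+1)I_B·R_E, so I_B = (0.984 − 0.7) / (2.1 + 51×0.39) = 0.0129 mA.
I_C = β·I_B = 50×0.0129 = 0.645 mA, and I_E = (β+1)I_B = 0.658 mA.
V_CE = V_CC − I_C·R_C − I_E·R_E = 22 − 0.645×0.82 − 0.658×0.39 = 21.2 V.
V_CE = 21.2 V > 0.2 V confirms active-region operation.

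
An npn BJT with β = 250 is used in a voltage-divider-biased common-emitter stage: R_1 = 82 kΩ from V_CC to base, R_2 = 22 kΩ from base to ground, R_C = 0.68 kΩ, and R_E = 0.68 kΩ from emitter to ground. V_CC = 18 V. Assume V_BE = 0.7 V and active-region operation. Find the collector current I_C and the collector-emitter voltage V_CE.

I_C ≈ 4.1 mA, V_CE ≈ 12 V

Thevenize the base divider: V_Th = V_CC·R_2/(R_1+R_2) = 18×22/104 = 3.81 V, R_Th = R_1‖R_2 = 17.3 kΩ.
Base-emitter loop: V_Th = I_B·R_Th + V_BE + (β+1)I_B·R_E, so I_B = (3.81 − 0.7) / (17.3 + 251×0.68) = 0.0165 mA.
I_C = β·I_B = 250×0.0165 = 4.13 mA, and I_E = (β+1)I_B = 4.15 mA.
V_CE = V_CC − I_C·R_C − I_E·R_E = 18 − 4.13×0.68 − 4.15×0.68 = 12.4 V.
V_CE = 12.4 V > 0.2 V confirms active-region operation.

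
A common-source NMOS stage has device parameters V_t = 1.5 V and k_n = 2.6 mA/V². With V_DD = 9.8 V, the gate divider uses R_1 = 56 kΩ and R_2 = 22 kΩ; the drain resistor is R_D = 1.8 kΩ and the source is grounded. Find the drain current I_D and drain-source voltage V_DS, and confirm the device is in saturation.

I_D ≈ 2.1 mA, V_DS ≈ 6.1 V

V_G = V_DD·R_2/(R_1+R_2) = 9.8×22/78 = 2.76 V. With the source grounded, V_GS = V_G = 2.76 V.
Assume saturation: I_D = (k_n/2)(V_GS − V_t)² = (2.6/2)×(2.76 − 1.5)² = 1.3×1.26² = 2.08 mA.
V_DS = V_DD − I_D·R_D = 9.8 − 2.08×1.8 = 6.06 V.
Saturation requires V_DS ≥ V_GS − V_t = 1.26 V; 6.06 ≥ 1.26 ✓.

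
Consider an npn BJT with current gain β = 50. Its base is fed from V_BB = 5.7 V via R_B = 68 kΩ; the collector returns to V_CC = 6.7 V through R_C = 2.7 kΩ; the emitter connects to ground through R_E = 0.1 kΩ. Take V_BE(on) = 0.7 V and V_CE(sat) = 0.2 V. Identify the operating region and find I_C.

Assume active: I_B = (5.7 − 0.7)/(68 + 51×0.1) = 0.0684 mA, I_C = β·I_B = 3.42 mA.
Then V_CE = 6.7 − 3.42×2.7 − 3.49×0.1 = -2.88 V < 0.2 V — the active assumption fails.
Re-solve with V_CE = 0.2 V. KCL at the emitter: V_E/R_E = (V_BB−0.7−V_E)/R_B + (V_CC−0.2−V_E)/R_C, giving V_E = 0.239 V.
I_C = (V_CC − 0.2 − V_E)/R_C = (6.5 − 0.239)/2.7 = 2.32 mA.
Check: I_B = (5 − 0.239)/68 = 0.07 mA, and β·I_B = 3.5 mA > I_C, confirming saturation.

saturation; I_C ≈ 2.3 mA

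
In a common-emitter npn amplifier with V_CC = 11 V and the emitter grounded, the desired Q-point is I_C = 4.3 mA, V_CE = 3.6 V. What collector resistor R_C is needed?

R_C ≈ 1.7 kΩ

Collector loop: V_CC = I_C·R_C + V_CE.
R_C = (V_CC − V_CE)/I_C = (11 − 3.6)/4.3 = 1.72 kΩ.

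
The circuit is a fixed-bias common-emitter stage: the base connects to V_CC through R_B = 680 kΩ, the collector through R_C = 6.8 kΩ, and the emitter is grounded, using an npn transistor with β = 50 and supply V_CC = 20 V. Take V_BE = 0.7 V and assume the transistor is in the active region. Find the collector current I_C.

I_C ≈ 1.4 mA

Base loop: V_CC = I_B·R_B + V_BE, so I_B = (20 − 0.7)/680 kΩ = 0.0284 mA.
In the active region I_C = β·I_B = 50 × 0.0284 = 1.42 mA.
Collector loop: V_CE = V_CC − I_C·R_C = 20 − 1.42×6.8 = 10.3 V.
Since V_CE = 10.3 V > V_CE(sat) ≈ 0.2 V, the transistor is in the active region as assumed.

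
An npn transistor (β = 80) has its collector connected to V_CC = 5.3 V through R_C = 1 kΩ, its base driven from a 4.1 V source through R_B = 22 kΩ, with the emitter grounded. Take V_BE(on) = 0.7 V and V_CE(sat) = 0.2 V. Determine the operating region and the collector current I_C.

Assume active: I_B = (4.1 − 0.7)/22 = 0.155 mA, giving I_C = β·I_B = 12.4 mA.
But then V_CE = 5.3 − 12.4×1 = -7.06 V < V_CE(sat) = 0.2 V — impossible in the active region.
So the transistor is saturated. With V_CE = 0.2 V, I_C = (V_CC − 0.2)/R_C = 5.1/1 = 5.1 mA.
Check: β·I_B = 12.4 mA > I_C = 5.1 mA, confirming saturation.

saturation; I_C ≈ 5.1 mA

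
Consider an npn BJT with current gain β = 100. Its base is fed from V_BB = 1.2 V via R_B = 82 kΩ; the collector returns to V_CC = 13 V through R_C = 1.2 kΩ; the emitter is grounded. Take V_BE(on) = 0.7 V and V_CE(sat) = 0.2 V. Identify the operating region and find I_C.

active; I_C ≈ 0.61 mA

Assume active. Base-emitter loop: I_B = (V_BB − V_BE)/R_B = (1.2 − 0.7)/82 = 0.0061 mA.
I_C = β·I_B = 100×0.0061 = 0.61 mA.
V_CE = V_CC − I_C·R_C = 13 − 0.61×1.2 = 12.3 V > V_CE(sat), so the active-region assumption holds.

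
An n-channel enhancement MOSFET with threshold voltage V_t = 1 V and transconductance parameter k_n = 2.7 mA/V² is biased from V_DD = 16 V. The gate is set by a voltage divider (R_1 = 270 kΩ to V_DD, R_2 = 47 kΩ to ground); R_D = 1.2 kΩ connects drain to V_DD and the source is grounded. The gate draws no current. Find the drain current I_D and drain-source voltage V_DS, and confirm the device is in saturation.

V_G = V_DD·R_2/(R_1+R_2) = 16×47/317 = 2.37 V. With the source grounded, V_GS = V_G = 2.37 V.
Assume saturation: I_D = (k_n/2)(V_GS − V_t)² = (2.7/2)×(2.37 − 1)² = 1.35×1.37² = 2.54 mA.
V_DS = V_DD − I_D·R_D = 16 − 2.54×1.2 = 12.9 V.
Saturation requires V_DS ≥ V_GS − V_t = 1.37 V; 12.9 ≥ 1.37 ✓.

I_D ≈ 2.5 mA, V_DS ≈ 13 V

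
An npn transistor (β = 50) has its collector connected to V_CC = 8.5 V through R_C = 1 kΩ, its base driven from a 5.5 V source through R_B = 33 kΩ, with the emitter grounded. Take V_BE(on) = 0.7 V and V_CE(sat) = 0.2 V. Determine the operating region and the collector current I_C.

active; I_C ≈ 7.3 mA

Assume active. Base-emitter loop: I_B = (V_BB − V_BE)/R_B = (5.5 − 0.7)/33 = 0.145 mA.
I_C = β·I_B = 50×0.145 = 7.27 mA.
V_CE = V_CC − I_C·R_C = 8.5 − 7.27×1 = 1.23 V > V_CE(sat), so the active-region assumption holds.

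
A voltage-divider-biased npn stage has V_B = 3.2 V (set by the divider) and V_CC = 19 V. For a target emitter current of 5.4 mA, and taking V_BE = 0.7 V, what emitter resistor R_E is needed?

V_E = V_B − V_BE = 3.2 − 0.7 = 2.5 V.
R_E = V_E / I_E = 2.5 / 5.4 = 0.463 kΩ.

R_E ≈ 0.46 kΩ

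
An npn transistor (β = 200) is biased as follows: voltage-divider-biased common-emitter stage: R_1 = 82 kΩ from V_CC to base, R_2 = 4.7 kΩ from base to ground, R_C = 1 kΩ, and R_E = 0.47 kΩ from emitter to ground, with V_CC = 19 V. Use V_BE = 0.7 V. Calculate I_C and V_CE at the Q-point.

I_C ≈ 0.67 mA, V_CE ≈ 18 V

Thevenize the base divider: V_Th = V_CC·R_2/(R_1+R_2) = 19×4.7/86.7 = 1.03 V, R_Th = R_1‖R_2 = 4.45 kΩ.
Base-emitter loop: V_Th = I_B·R_Th + V_BE + (β+1)I_B·R_E, so I_B = (1.03 − 0.7) / (4.45 + 201×0.47) = 0.00334 mA.
I_C = β·I_B = 200×0.00334 = 0.667 mA, and I_E = (β+1)I_B = 0.671 mA.
V_CE = V_CC − I_C·R_C − I_E·R_E = 19 − 0.667×1 − 0.671×0.47 = 18 V.
V_CE = 18 V > 0.2 V confirms active-region operation.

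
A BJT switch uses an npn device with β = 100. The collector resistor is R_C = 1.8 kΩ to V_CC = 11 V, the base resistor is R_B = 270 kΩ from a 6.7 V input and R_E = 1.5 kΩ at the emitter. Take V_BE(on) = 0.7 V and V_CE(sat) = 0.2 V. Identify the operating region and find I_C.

Assume active. Base-emitter loop: I_B = (V_BB − V_BE)/(R_B + (β+1)R_E) = (6.7 − 0.7)/(270 + 101×1.5) = 0.0142 mA.
I_C = β·I_B = 100×0.0142 = 1.42 mA.
V_CE = V_CC − I_C·R_C − I_E·R_E = 11 − 1.42×1.8 − 1.44×1.5 = 6.28 V > V_CE(sat), so the active-region assumption holds.

active; I_C ≈ 1.4 mA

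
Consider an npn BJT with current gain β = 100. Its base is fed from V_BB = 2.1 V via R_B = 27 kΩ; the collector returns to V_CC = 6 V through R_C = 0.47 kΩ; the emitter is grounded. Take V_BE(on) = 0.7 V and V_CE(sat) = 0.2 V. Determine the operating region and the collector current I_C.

Assume active. Base-emitter loop: I_B = (V_BB − V_BE)/R_B = (2.1 − 0.7)/27 = 0.0519 mA.
I_C = β·I_B = 100×0.0519 = 5.19 mA.
V_CE = V_CC − I_C·R_C = 6 − 5.19×0.47 = 3.56 V > V_CE(sat), so the active-region assumption holds.

active; I_C ≈ 5.2 mA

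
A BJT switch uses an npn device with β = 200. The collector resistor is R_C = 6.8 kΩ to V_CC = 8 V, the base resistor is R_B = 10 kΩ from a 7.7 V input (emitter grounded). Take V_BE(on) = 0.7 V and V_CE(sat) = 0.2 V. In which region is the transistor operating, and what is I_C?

Assume active: I_B = (7.7 − 0.7)/10 = 0.7 mA, giving I_C = β·I_B = 140 mA.
But then V_CE = 8 − 140×6.8 = -944 V < V_CE(sat) = 0.2 V — impossible in the active region.
So the transistor is saturated. With V_CE = 0.2 V, I_C = (V_CC − 0.2)/R_C = 7.8/6.8 = 1.15 mA.
Check: β·I_B = 140 mA > I_C = 1.15 mA, confirming saturation.

saturation; I_C ≈ 1.1 mA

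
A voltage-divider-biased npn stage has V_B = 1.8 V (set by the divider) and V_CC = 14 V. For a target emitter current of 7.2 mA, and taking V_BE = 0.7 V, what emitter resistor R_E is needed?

V_E = V_B − V_BE = 1.8 − 0.7 = 1.1 V.
R_E = V_E / I_E = 1.1 / 7.2 = 0.153 kΩ.

R_E ≈ 0.15 kΩ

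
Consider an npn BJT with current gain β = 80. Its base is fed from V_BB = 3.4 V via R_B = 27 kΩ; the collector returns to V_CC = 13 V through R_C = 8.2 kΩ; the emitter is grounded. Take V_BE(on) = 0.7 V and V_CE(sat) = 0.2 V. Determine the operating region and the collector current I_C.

Assume active: I_B = (3.4 − 0.7)/27 = 0.1 mA, giving I_C = β·I_B = 8 mA.
But then V_CE = 13 − 8×8.2 = -52.6 V < V_CE(sat) = 0.2 V — impossible in the active region.
So the transistor is saturated. With V_CE = 0.2 V, I_C = (V_CC − 0.2)/R_C = 12.8/8.2 = 1.56 mA.
Check: β·I_B = 8 mA > I_C = 1.56 mA, confirming saturation.

saturation; I_C ≈ 1.6 mA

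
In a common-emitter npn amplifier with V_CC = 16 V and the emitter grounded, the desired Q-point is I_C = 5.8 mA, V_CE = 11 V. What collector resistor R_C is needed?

R_C ≈ 0.86 kΩ

Collector loop: V_CC = I_C·R_C + V_CE.
R_C = (V_CC − V_CE)/I_C = (16 − 11)/5.8 = 0.862 kΩ.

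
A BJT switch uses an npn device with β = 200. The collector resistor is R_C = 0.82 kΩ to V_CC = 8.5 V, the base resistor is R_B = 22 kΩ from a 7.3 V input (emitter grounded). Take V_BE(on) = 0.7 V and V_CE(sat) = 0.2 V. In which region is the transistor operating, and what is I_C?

saturation; I_C ≈ 10 mA

Assume active: I_B = (7.3 − 0.7)/22 = 0.3 mA, giving I_C = β·I_B = 60 mA.
But then V_CE = 8.5 − 60×0.82 = -40.7 V < V_CE(sat) = 0.2 V — impossible in the active region.
So the transistor is saturated. With V_CE = 0.2 V, I_C = (V_CC − 0.2)/R_C = 8.3/0.82 = 10.1 mA.
Check: β·I_B = 60 mA > I_C = 10.1 mA, confirming saturation.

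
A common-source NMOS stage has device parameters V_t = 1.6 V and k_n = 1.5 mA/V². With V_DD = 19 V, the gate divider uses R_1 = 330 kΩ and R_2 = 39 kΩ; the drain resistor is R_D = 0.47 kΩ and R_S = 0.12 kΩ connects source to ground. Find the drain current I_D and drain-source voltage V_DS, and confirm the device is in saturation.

V_G = V_DD·R_2/(R_1+R_2) = 19×39/369 = 2.01 V.
Assume saturation: I_D = (k_n/2)(V_GS − V_t)² with V_GS = V_G − I_D·R_S = 2.01 − 0.12·I_D.
Substituting gives 0.0108·I_D² − 1.07·I_D + 0.125 = 0, with roots I_D = 0.117 or 99.3 mA.
The root I_D = 99.3 mA gives V_GS = -9.91 V ≤ V_t, so take I_D = 0.117 mA.
Then V_GS = 1.99 V and V_DS = V_DD − I_D(R_D+R_S) = 19 − 0.117×0.59 = 18.9 V.
Saturation requires V_DS ≥ V_GS − V_t = 0.394 V; 18.9 ≥ 0.394 ✓.

I_D ≈ 0.12 mA, V_DS ≈ 19 V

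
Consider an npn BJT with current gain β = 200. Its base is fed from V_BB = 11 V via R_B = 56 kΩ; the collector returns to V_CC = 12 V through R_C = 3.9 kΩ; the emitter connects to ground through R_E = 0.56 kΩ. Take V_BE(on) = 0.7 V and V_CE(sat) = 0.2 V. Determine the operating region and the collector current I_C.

saturation; I_C ≈ 2.6 mA

Assume active: I_B = (11 − 0.7)/(56 + 201×0.56) = 0.0611 mA, I_C = β·I_B = 12.2 mA.
Then V_CE = 12 − 12.2×3.9 − 12.3×0.56 = -42.5 V < 0.2 V — the active assumption fails.
Re-solve with V_CE = 0.2 V. KCL at the emitter: V_E/R_E = (V_BB−0.7−V_E)/R_B + (V_CC−0.2−V_E)/R_C, giving V_E = 1.56 V.
I_C = (V_CC − 0.2 − V_E)/R_C = (11.8 − 1.56)/3.9 = 2.63 mA.
Check: I_B = (10.3 − 1.56)/56 = 0.156 mA, and β·I_B = 31.2 mA > I_C, confirming saturation.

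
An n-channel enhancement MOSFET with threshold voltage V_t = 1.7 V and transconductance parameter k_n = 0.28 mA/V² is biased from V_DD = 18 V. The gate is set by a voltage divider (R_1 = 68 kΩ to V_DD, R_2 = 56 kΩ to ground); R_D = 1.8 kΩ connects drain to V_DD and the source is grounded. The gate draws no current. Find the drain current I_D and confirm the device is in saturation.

V_G = V_DD·R_2/(R_1+R_2) = 18×56/124 = 8.13 V. With the source grounded, V_GS = V_G = 8.13 V.
Assume saturation: I_D = (k_n/2)(V_GS − V_t)² = (0.28/2)×(8.13 − 1.7)² = 0.14×6.43² = 5.79 mA.
V_DS = V_DD − I_D·R_D = 18 − 5.79×1.8 = 7.58 V.
Saturation requires V_DS ≥ V_GS − V_t = 6.43 V; 7.58 ≥ 6.43 ✓.

I_D ≈ 5.8 mA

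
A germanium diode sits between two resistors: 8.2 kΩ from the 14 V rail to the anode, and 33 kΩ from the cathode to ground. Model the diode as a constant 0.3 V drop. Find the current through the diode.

The two resistors are in series with the diode, so KVL gives 14 = I·8.2 + 0.3 + I·33.
I = (14 − 0.3) / (8.2 + 33) kΩ = 13.7 / 41.2 = 0.333 mA.

I ≈ 0.33 mA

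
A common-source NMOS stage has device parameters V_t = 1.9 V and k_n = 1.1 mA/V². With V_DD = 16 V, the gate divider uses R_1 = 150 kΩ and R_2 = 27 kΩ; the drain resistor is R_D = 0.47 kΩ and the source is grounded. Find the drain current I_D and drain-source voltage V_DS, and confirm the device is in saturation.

I_D ≈ 0.16 mA, V_DS ≈ 16 V

V_G = V_DD·R_2/(R_1+R_2) = 16×27/177 = 2.44 V. With the source grounded, V_GS = V_G = 2.44 V.
Assume saturation: I_D = (k_n/2)(V_GS − V_t)² = (1.1/2)×(2.44 − 1.9)² = 0.55×0.541² = 0.161 mA.
V_DS = V_DD − I_D·R_D = 16 − 0.161×0.47 = 15.9 V.
Saturation requires V_DS ≥ V_GS − V_t = 0.541 V; 15.9 ≥ 0.541 ✓.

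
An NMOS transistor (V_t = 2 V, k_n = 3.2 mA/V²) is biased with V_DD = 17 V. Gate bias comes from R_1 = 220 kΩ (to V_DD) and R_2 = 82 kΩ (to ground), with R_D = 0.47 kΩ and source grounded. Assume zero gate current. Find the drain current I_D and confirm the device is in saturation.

I_D ≈ 11 mA

V_G = V_DD·R_2/(R_1+R_2) = 17×82/302 = 4.62 V. With the source grounded, V_GS = V_G = 4.62 V.
Assume saturation: I_D = (k_n/2)(V_GS − V_t)² = (3.2/2)×(4.62 − 2)² = 1.6×2.62² = 10.9 mA.
V_DS = V_DD − I_D·R_D = 17 − 10.9×0.47 = 11.9 V.
Saturation requires V_DS ≥ V_GS − V_t = 2.62 V; 11.9 ≥ 2.62 ✓.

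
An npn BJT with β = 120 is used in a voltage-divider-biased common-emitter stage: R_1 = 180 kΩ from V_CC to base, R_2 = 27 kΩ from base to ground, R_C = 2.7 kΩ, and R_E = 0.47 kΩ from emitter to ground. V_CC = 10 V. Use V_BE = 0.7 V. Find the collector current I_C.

Thevenize the base divider: V_Th = V_CC·R_2/(R_1+R_2) = 10×27/207 = 1.3 V, R_Th = R_1‖R_2 = 23.5 kΩ.
Base-emitter loop: V_Th = I_B·R_Th + V_BE + (β+1)I_B·R_E, so I_B = (1.3 − 0.7) / (23.5 + 121×0.47) = 0.00752 mA.
I_C = β·I_B = 120×0.00752 = 0.903 mA, and I_E = (β+1)I_B = 0.91 mA.
V_CE = V_CC − I_C·R_C − I_E·R_E = 10 − 0.903×2.7 − 0.91×0.47 = 7.14 V.
V_CE = 7.14 V > 0.2 V confirms active-region operation.

I_C ≈ 0.9 mA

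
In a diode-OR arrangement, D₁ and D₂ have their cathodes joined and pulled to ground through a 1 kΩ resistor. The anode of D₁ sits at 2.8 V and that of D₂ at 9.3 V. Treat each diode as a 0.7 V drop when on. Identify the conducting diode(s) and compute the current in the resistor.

Assume both conduct. Then node N would need to be at both 2.8−0.7 = 2.1 V and 9.3−0.7 = 8.6 V, which is impossible.
Assume only D₂ conducts: V_N = 9.3 − 0.7 = 8.6 V, so I_R = 8.6/1 = 8.6 mA.
Check D₁: its anode-to-cathode voltage is 2.8 − 8.6 = -5.8 V < 0.7 V, so it is off. The assumption is consistent.

Only D₂ conducts; I_R ≈ 8.6 mA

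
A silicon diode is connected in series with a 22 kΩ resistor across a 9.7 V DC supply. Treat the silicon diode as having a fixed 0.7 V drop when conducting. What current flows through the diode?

KVL around the loop: 9.7 = V_D + I·R = 0.7 + I × 22 kΩ.
So I = (9.7 − 0.7) / 22 kΩ = 9 / 22 = 0.409 mA.

I ≈ 0.41 mA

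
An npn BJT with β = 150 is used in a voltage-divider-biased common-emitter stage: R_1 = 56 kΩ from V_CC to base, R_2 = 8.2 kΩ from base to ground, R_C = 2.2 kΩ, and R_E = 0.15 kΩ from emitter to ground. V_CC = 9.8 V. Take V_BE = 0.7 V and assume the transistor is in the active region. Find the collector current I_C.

Thevenize the base divider: V_Th = V_CC·R_2/(R_1+R_2) = 9.8×8.2/64.2 = 1.25 V, R_Th = R_1‖R_2 = 7.15 kΩ.
Base-emitter loop: V_Th = I_B·R_Th + V_BE + (β+1)I_B·R_E, so I_B = (1.25 − 0.7) / (7.15 + 151×0.15) = 0.0185 mA.
I_C = β·I_B = 150×0.0185 = 2.78 mA, and I_E = (β+1)I_B = 2.8 mA.
V_CE = V_CC − I_C·R_C − I_E·R_E = 9.8 − 2.78×2.2 − 2.8×0.15 = 3.27 V.
V_CE = 3.27 V > 0.2 V confirms active-region operation.

I_C ≈ 2.8 mA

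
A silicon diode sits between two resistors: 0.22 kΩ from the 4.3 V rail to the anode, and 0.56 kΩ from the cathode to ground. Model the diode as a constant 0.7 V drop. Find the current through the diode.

I ≈ 4.6 mA

The two resistors are in series with the diode, so KVL gives 4.3 = I·0.22 + 0.7 + I·0.56.
I = (4.3 − 0.7) / (0.22 + 0.56) kΩ = 3.6 / 0.78 = 4.62 mA.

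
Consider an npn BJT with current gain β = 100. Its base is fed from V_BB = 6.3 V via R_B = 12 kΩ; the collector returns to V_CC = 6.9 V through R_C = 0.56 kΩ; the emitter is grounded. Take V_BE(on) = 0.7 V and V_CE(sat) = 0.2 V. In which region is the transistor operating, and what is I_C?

saturation; I_C ≈ 12 mA

Assume active: I_B = (6.3 − 0.7)/12 = 0.467 mA, giving I_C = β·I_B = 46.7 mA.
But then V_CE = 6.9 − 46.7×0.56 = -19.2 V < V_CE(sat) = 0.2 V — impossible in the active region.
So the transistor is saturated. With V_CE = 0.2 V, I_C = (V_CC − 0.2)/R_C = 6.7/0.56 = 12 mA.
Check: β·I_B = 46.7 mA > I_C = 12 mA, confirming saturation.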